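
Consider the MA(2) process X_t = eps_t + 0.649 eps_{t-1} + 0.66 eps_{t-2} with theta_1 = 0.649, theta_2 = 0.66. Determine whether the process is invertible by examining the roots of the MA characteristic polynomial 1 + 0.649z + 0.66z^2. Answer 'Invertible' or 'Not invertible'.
\text{Invertible}

The MA(q) characteristic polynomial is P(z) = 1 + 0.649z + 0.66z^2.
Invertibility requires all roots to lie outside the unit circle, i.e. |z| > 1 for every root.
Set 1 + (0.649) z + (0.66) z^2 = 0, i.e. a z^2 + b z + c = 0 with a = 0.66, b = 0.649, c = 1.
Discriminant D = b^2 - 4ac = (0.649)^2 - 4*(0.66)*1 = 0.421201 - (2.64) = -2.218799.
D < 0, so the roots are the complex-conjugate pair z = (-b +/- i sqrt(-D)) / (2a) = -0.4917 +/- 1.1285i.
For a conjugate pair |z|^2 = z * conj(z) = (product of roots) = c/a = 1/(0.66) = 1.515152, so |z| = sqrt(1.515152) = 1.2309 for both roots.
Moduli of all roots: 1.2309, 1.2309.
All moduli strictly greater than 1? Yes.
Verdict: Invertible.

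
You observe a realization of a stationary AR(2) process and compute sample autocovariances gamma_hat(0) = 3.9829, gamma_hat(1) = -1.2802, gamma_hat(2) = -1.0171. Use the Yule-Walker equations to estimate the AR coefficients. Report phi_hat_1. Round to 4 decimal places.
\hat\phi_{1} = -0.4500

The Yule-Walker equations for an AR(p) process read, in matrix form,
  Gamma_p phi = r_p,   with   (Gamma_p)_{ij} = gamma(|i - j|),
                       (r_p)_i = gamma(i),   i,j = 1..p.
Substitute the sample gammas (Toeplitz matrix and right-hand side of size 2):
  Gamma_p = [[3.9829, -1.2802], [-1.2802, 3.9829]]
  r_p     = [-1.2802, -1.0171]
Written out:
  3.9829 phi_1 - 1.2802 phi_2 = -1.2802
  -1.2802 phi_1 + 3.9829 phi_2 = -1.0171
Solve by Cramer's rule:
  det = gamma(0)^2 - gamma(1)^2 = (3.9829)^2 - (-1.2802)^2 = 15.86349241 - 1.63891204 = 14.22458037
  phi_hat_1 = [gamma(1) gamma(0) - gamma(1) gamma(2)] / det = [(-1.2802)(3.9829) - (-1.2802)(-1.0171)] / 14.22458037 = -6.401 / 14.22458037 = -0.45
  phi_hat_2 = [gamma(0) gamma(2) - gamma(1)^2] / det = [(3.9829)(-1.0171) - (-1.2802)^2] / 14.22458037 = -5.68991963 / 14.22458037 = -0.4
So phi_hat = [-0.4500, -0.4000].
Therefore phi_hat_1 = -0.4500.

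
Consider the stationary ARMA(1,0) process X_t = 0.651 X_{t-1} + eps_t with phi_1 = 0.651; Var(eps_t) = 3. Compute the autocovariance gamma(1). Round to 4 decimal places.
\gamma(1) = 3.3895

Multiply the model equation by X_{t-k} and take expectations. With theta_0 = psi_0 = 1 and psi_j the MA(infinity) weights, this gives
  gamma(k) - sum_i phi_i gamma(k-i) = c_k,
  c_k = sigma^2 * sum_{j=k..q} theta_j psi_{j-k}   (c_k = 0 for k > q),
using gamma(-m) = gamma(m).
Pure AR (q = 0): c_0 = sigma^2 = 3, c_k = 0 for k >= 1.
Equations for k = 0 and k = 1 (AR order 1):
  gamma(0) = phi_1 gamma(1) + c_0
  gamma(1) = phi_1 gamma(0) + c_1
Substituting the second into the first: gamma(0) (1 - phi_1^2) = c_0 + phi_1 c_1, so
  gamma(0) = c_0 / (1 - phi_1^2) = 3 / (1 - (0.651)^2) = 3 / 0.576199 = 5.206535.
  gamma(1) = phi_1 gamma(0) = (0.651)(5.206535) = 3.389454.
Therefore gamma(1) = 3.3895 (to 4 decimal places).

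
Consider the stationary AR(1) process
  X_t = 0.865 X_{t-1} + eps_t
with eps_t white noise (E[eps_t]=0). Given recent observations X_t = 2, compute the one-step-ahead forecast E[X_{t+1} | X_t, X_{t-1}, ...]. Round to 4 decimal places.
E[X_{t+1} \mid \mathcal F_t] = 1.7300

For an AR(p) model X_t = c + sum_i phi_i X_{t-i} + eps_t, the
one-step-ahead conditional mean is
  E[X_{t+1} | X_t, ...] = c + sum_i phi_i X_{t+1-i}.
Substitute known values:
  E[X_{t+1} | ...] = (0.865) * (2)
                   = 1.7300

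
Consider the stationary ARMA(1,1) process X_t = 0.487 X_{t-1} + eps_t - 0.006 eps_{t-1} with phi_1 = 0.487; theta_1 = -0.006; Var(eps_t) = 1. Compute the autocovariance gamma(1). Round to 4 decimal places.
\gamma(1) = 0.6287

Multiply the model equation by X_{t-k} and take expectations. With theta_0 = psi_0 = 1 and psi_j the MA(infinity) weights, this gives
  gamma(k) - sum_i phi_i gamma(k-i) = c_k,
  c_k = sigma^2 * sum_{j=k..q} theta_j psi_{j-k}   (c_k = 0 for k > q),
using gamma(-m) = gamma(m).
psi-weights needed (psi_j = theta_j + sum_i phi_i psi_{j-i}):
  psi_1 = theta_1 + phi_1 = -0.006 + (0.487) = 0.481
Right-hand sides:
  c_0 = sigma^2 (1 + theta_1 psi_1) = 1 * (1 + (-0.006)(0.481)) = 1 * 0.997114 = 0.997114
  c_1 = sigma^2 theta_1 = 1 * (-0.006) = -0.006
  c_2 = 0
Equations for k = 0 and k = 1 (AR order 1):
  gamma(0) = phi_1 gamma(1) + c_0
  gamma(1) = phi_1 gamma(0) + c_1
Substituting the second into the first: gamma(0) (1 - phi_1^2) = c_0 + phi_1 c_1, so
  gamma(0) = (c_0 + phi_1 c_1) / (1 - phi_1^2) = (0.997114 + (0.487)(-0.006)) / (1 - (0.487)^2) = 0.994192 / 0.762831 = 1.303293.
  gamma(1) = phi_1 gamma(0) + c_1 = (0.487)(1.303293) + (-0.006) = 0.628703.
Therefore gamma(1) = 0.6287 (to 4 decimal places).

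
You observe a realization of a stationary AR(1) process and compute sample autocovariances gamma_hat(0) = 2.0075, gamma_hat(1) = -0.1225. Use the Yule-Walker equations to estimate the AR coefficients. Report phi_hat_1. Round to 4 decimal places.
\hat\phi_{1} = -0.0610

The Yule-Walker equations for an AR(p) process read, in matrix form,
  Gamma_p phi = r_p,   with   (Gamma_p)_{ij} = gamma(|i - j|),
                       (r_p)_i = gamma(i),   i,j = 1..p.
Substitute the sample gammas (Toeplitz matrix and right-hand side of size 1):
  Gamma_p = [[2.0075]]
  r_p     = [-0.1225]
With p = 1 this is the single equation gamma(0) phi_1 = gamma(1):
  phi_hat_1 = gamma(1) / gamma(0) = -0.1225 / 2.0075 = -0.0610.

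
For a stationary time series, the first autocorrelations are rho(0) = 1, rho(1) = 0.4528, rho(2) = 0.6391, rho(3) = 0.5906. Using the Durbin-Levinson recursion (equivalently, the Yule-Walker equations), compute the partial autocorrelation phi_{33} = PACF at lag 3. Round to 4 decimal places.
\phi_{33} = 0.3799

The PACF at lag k is phi_{kk}, the last component of the solution
to the Yule-Walker system G_k phi = r_k where
  (G_k)_{ij} = rho(|i - j|), (r_k)_i = rho(i), i,j = 1..k.
Equivalently, Durbin-Levinson gives phi_{kk} iteratively:
  phi_{11} = rho(1)
  phi_{kk} = [rho(k) - sum_{j=1..k-1} phi_{k-1,j} rho(k-j)]
            / [1 - sum_{j=1..k-1} phi_{k-1,j} rho(j)],
  phi_{k,j} = phi_{k-1,j} - phi_{kk} phi_{k-1,k-j},  j = 1..k-1.
Step k = 1:
  phi_11 = rho(1) = 0.4528.
Step k = 2:
  phi_22 = [rho(2) - phi_11 rho(1)] / [1 - phi_11 rho(1)] = [0.6391 - (0.4528)(0.4528)] / [1 - (0.4528)(0.4528)]
         = 0.43407216 / 0.79497216 = 0.546022.
  Update: phi_21 = phi_11 - phi_22 phi_11 = 0.4528 - (0.546022)(0.4528) = 0.205561.
Step k = 3:
  phi_33 = [rho(3) - phi_21 rho(2) - phi_22 rho(1)] / [1 - phi_21 rho(1) - phi_22 rho(2)]
    numerator   = 0.5906 - (0.205561)(0.6391) - (0.546022)(0.4528) = 0.21198708
    denominator = 1 - (0.205561)(0.4528) - (0.546022)(0.6391) = 0.55795928
  phi_33 = 0.21198708 / 0.55795928 = 0.3799.
Therefore phi_{33} = 0.3799.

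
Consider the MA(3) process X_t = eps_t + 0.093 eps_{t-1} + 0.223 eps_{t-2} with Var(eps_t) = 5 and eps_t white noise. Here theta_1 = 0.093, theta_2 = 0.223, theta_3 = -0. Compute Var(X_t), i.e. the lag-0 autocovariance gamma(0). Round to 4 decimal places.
\gamma(0) = 5.2919

For an MA(q) process X_t = eps_t + sum_i theta_i eps_{t-i} with
Var(eps_t) = sigma^2, the variance is
  gamma(0) = sigma^2 * (1 + sum_i theta_i^2).
  sum_i theta_i^2 = (0.093)^2 + (0.223)^2 + (-0)^2 = 0.008649 + 0.049729 + 0 = 0.058378.
  gamma(0) = 5 * (1 + 0.058378) = 5 * 1.058378 = 5.29189, which rounds to 5.2919.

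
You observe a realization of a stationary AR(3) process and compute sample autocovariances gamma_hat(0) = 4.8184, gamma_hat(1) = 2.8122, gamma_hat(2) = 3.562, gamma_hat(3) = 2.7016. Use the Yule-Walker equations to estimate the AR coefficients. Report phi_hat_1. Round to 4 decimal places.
\hat\phi_{1} = 0.1770

The Yule-Walker equations for an AR(p) process read, in matrix form,
  Gamma_p phi = r_p,   with   (Gamma_p)_{ij} = gamma(|i - j|),
                       (r_p)_i = gamma(i),   i,j = 1..p.
Substitute the sample gammas (Toeplitz matrix and right-hand side of size 3):
  Gamma_p = [[4.8184, 2.8122, 3.562], [2.8122, 4.8184, 2.8122], [3.562, 2.8122, 4.8184]]
  r_p     = [2.8122, 3.562, 2.7016]
Written out (R1..R3):
  (R1) 4.8184 phi_1 + 2.8122 phi_2 + 3.562 phi_3 = 2.8122
  (R2) 2.8122 phi_1 + 4.8184 phi_2 + 2.8122 phi_3 = 3.562
  (R3) 3.562 phi_1 + 2.8122 phi_2 + 4.8184 phi_3 = 2.7016
Gaussian elimination:
  R2 <- R2 - (2.8122/4.8184) R1 = R2 - (0.583638) R1:  3.177094 phi_2 + 0.733282 phi_3 = 1.920694
  R3 <- R3 - (3.562/4.8184) R1 = R3 - (0.73925) R1:  0.733282 phi_2 + 2.185193 phi_3 = 0.622682
  R3 <- R3 - (0.733282/3.177094) R2 = R3 - (0.230803) R2:  2.015949 phi_3 = 0.179381
Back-substitution:
  phi_hat_3 = 0.179381 / 2.015949 = 0.088981
  phi_hat_2 = (1.920694 - (0.733282)(0.088981)) / 3.177094 = 0.584007
  phi_hat_1 = (2.8122 - (2.8122)(0.584007) - (3.562)(0.088981)) / 4.8184 = 0.17701
So phi_hat = [0.1770, 0.5840, 0.0890].
Therefore phi_hat_1 = 0.1770.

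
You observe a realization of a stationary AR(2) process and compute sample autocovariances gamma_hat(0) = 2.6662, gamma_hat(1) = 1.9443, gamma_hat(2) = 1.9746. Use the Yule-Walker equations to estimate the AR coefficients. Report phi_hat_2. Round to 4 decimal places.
\hat\phi_{2} = 0.4460

The Yule-Walker equations for an AR(p) process read, in matrix form,
  Gamma_p phi = r_p,   with   (Gamma_p)_{ij} = gamma(|i - j|),
                       (r_p)_i = gamma(i),   i,j = 1..p.
Substitute the sample gammas (Toeplitz matrix and right-hand side of size 2):
  Gamma_p = [[2.6662, 1.9443], [1.9443, 2.6662]]
  r_p     = [1.9443, 1.9746]
Written out:
  2.6662 phi_1 + 1.9443 phi_2 = 1.9443
  1.9443 phi_1 + 2.6662 phi_2 = 1.9746
Solve by Cramer's rule:
  det = gamma(0)^2 - gamma(1)^2 = (2.6662)^2 - (1.9443)^2 = 7.10862244 - 3.78030249 = 3.32831995
  phi_hat_1 = [gamma(1) gamma(0) - gamma(1) gamma(2)] / det = [(1.9443)(2.6662) - (1.9443)(1.9746)] / 3.32831995 = 1.34467788 / 3.32831995 = 0.404
  phi_hat_2 = [gamma(0) gamma(2) - gamma(1)^2] / det = [(2.6662)(1.9746) - (1.9443)^2] / 3.32831995 = 1.48437603 / 3.32831995 = 0.446
So phi_hat = [0.4040, 0.4460].
Therefore phi_hat_2 = 0.4460.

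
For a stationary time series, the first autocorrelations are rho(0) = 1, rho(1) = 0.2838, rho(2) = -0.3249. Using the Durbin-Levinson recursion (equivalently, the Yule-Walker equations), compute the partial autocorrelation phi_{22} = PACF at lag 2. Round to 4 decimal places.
\phi_{22} = -0.4410

The PACF at lag k is phi_{kk}, the last component of the solution
to the Yule-Walker system G_k phi = r_k where
  (G_k)_{ij} = rho(|i - j|), (r_k)_i = rho(i), i,j = 1..k.
Equivalently, Durbin-Levinson gives phi_{kk} iteratively:
  phi_{11} = rho(1)
  phi_{kk} = [rho(k) - sum_{j=1..k-1} phi_{k-1,j} rho(k-j)]
            / [1 - sum_{j=1..k-1} phi_{k-1,j} rho(j)],
  phi_{k,j} = phi_{k-1,j} - phi_{kk} phi_{k-1,k-j},  j = 1..k-1.
Step k = 1:
  phi_11 = rho(1) = 0.2838.
Step k = 2:
  phi_22 = [rho(2) - phi_11 rho(1)] / [1 - phi_11 rho(1)] = [-0.3249 - (0.2838)(0.2838)] / [1 - (0.2838)(0.2838)]
         = -0.40544244 / 0.91945756 = -0.441.
Therefore phi_{22} = -0.4410.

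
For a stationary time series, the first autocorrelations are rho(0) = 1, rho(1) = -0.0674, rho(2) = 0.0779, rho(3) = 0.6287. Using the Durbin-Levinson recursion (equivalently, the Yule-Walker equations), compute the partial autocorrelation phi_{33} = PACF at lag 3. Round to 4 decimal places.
\phi_{33} = 0.6449

The PACF at lag k is phi_{kk}, the last component of the solution
to the Yule-Walker system G_k phi = r_k where
  (G_k)_{ij} = rho(|i - j|), (r_k)_i = rho(i), i,j = 1..k.
Equivalently, Durbin-Levinson gives phi_{kk} iteratively:
  phi_{11} = rho(1)
  phi_{kk} = [rho(k) - sum_{j=1..k-1} phi_{k-1,j} rho(k-j)]
            / [1 - sum_{j=1..k-1} phi_{k-1,j} rho(j)],
  phi_{k,j} = phi_{k-1,j} - phi_{kk} phi_{k-1,k-j},  j = 1..k-1.
Step k = 1:
  phi_11 = rho(1) = -0.0674.
Step k = 2:
  phi_22 = [rho(2) - phi_11 rho(1)] / [1 - phi_11 rho(1)] = [0.0779 - (-0.0674)(-0.0674)] / [1 - (-0.0674)(-0.0674)]
         = 0.07335724 / 0.99545724 = 0.073692.
  Update: phi_21 = phi_11 - phi_22 phi_11 = -0.0674 - (0.073692)(-0.0674) = -0.062433.
Step k = 3:
  phi_33 = [rho(3) - phi_21 rho(2) - phi_22 rho(1)] / [1 - phi_21 rho(1) - phi_22 rho(2)]
    numerator   = 0.6287 - (-0.062433)(0.0779) - (0.073692)(-0.0674) = 0.63853038
    denominator = 1 - (-0.062433)(-0.0674) - (0.073692)(0.0779) = 0.9900514
  phi_33 = 0.63853038 / 0.9900514 = 0.6449.
Therefore phi_{33} = 0.6449.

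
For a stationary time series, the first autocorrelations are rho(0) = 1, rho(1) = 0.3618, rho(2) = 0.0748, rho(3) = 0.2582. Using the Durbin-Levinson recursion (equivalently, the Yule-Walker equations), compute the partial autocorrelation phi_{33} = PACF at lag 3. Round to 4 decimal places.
\phi_{33} = 0.2920

The PACF at lag k is phi_{kk}, the last component of the solution
to the Yule-Walker system G_k phi = r_k where
  (G_k)_{ij} = rho(|i - j|), (r_k)_i = rho(i), i,j = 1..k.
Equivalently, Durbin-Levinson gives phi_{kk} iteratively:
  phi_{11} = rho(1)
  phi_{kk} = [rho(k) - sum_{j=1..k-1} phi_{k-1,j} rho(k-j)]
            / [1 - sum_{j=1..k-1} phi_{k-1,j} rho(j)],
  phi_{k,j} = phi_{k-1,j} - phi_{kk} phi_{k-1,k-j},  j = 1..k-1.
Step k = 1:
  phi_11 = rho(1) = 0.3618.
Step k = 2:
  phi_22 = [rho(2) - phi_11 rho(1)] / [1 - phi_11 rho(1)] = [0.0748 - (0.3618)(0.3618)] / [1 - (0.3618)(0.3618)]
         = -0.05609924 / 0.86910076 = -0.064549.
  Update: phi_21 = phi_11 - phi_22 phi_11 = 0.3618 - (-0.064549)(0.3618) = 0.385154.
Step k = 3:
  phi_33 = [rho(3) - phi_21 rho(2) - phi_22 rho(1)] / [1 - phi_21 rho(1) - phi_22 rho(2)]
    numerator   = 0.2582 - (0.385154)(0.0748) - (-0.064549)(0.3618) = 0.25274419
    denominator = 1 - (0.385154)(0.3618) - (-0.064549)(0.0748) = 0.86547963
  phi_33 = 0.25274419 / 0.86547963 = 0.292.
Therefore phi_{33} = 0.2920.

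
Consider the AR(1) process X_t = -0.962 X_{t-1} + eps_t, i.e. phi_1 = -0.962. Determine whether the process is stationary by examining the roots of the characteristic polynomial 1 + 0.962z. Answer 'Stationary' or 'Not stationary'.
\text{Stationary}

The AR(p) characteristic polynomial is P(z) = 1 + 0.962z.
Stationarity requires all roots to lie outside the unit circle, i.e. |z| > 1 for every root.
This is linear in z: 1 + (0.962) z = 0  =>  z = -1/(0.962) = -1.039501,  |z| = 1.039501.
Moduli of all roots: 1.0395.
All moduli strictly greater than 1? Yes.
Verdict: Stationary.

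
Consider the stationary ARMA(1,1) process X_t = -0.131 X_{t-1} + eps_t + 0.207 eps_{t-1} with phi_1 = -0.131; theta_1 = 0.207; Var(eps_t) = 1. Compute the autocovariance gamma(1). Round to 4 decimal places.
\gamma(1) = 0.0752

Multiply the model equation by X_{t-k} and take expectations. With theta_0 = psi_0 = 1 and psi_j the MA(infinity) weights, this gives
  gamma(k) - sum_i phi_i gamma(k-i) = c_k,
  c_k = sigma^2 * sum_{j=k..q} theta_j psi_{j-k}   (c_k = 0 for k > q),
using gamma(-m) = gamma(m).
psi-weights needed (psi_j = theta_j + sum_i phi_i psi_{j-i}):
  psi_1 = theta_1 + phi_1 = 0.207 + (-0.131) = 0.076
Right-hand sides:
  c_0 = sigma^2 (1 + theta_1 psi_1) = 1 * (1 + (0.207)(0.076)) = 1 * 1.015732 = 1.015732
  c_1 = sigma^2 theta_1 = 1 * (0.207) = 0.207
  c_2 = 0
Equations for k = 0 and k = 1 (AR order 1):
  gamma(0) = phi_1 gamma(1) + c_0
  gamma(1) = phi_1 gamma(0) + c_1
Substituting the second into the first: gamma(0) (1 - phi_1^2) = c_0 + phi_1 c_1, so
  gamma(0) = (c_0 + phi_1 c_1) / (1 - phi_1^2) = (1.015732 + (-0.131)(0.207)) / (1 - (-0.131)^2) = 0.988615 / 0.982839 = 1.005877.
  gamma(1) = phi_1 gamma(0) + c_1 = (-0.131)(1.005877) + (0.207) = 0.07523.
Therefore gamma(1) = 0.0752 (to 4 decimal places).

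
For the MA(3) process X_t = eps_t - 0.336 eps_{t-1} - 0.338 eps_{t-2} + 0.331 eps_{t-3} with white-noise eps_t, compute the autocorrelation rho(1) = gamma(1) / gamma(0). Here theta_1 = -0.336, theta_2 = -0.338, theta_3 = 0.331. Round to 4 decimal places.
\rho(1) = -0.2501

For an MA(q) process with theta_0 = 1, the autocovariance is
  gamma(k) = sigma^2 * sum_{i=0..q-k} theta_i * theta_{i+k},
and rho(k) = gamma(k) / gamma(0). Sigma^2 cancels.
  numerator   = (1)*(-0.336) + (-0.336)*(-0.338) + (-0.338)*(0.331) = -0.33431.
  denominator = (1)^2 + (-0.336)^2 + (-0.338)^2 + (0.331)^2 = 1.336701.
  rho(1) = -0.33431 / 1.336701 = -0.2501.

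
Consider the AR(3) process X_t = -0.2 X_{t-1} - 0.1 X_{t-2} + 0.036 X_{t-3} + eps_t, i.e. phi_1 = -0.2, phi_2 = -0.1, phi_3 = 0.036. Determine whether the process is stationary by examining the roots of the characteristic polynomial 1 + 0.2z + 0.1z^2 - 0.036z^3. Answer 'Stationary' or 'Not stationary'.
\text{Stationary}

The AR(p) characteristic polynomial is P(z) = 1 + 0.2z + 0.1z^2 - 0.036z^3.
Stationarity requires all roots to lie outside the unit circle, i.e. |z| > 1 for every root.
Degree 3: look for a simple real root z0 first, then factor out (1 - z/z0) and solve the remaining quadratic.
Testing z0 = 5: P(5) = 1 + (0.2)(5) + (0.1)(5)^2 + (-0.036)(5)^3
  = 1 + (1) + (2.5) + (-4.5) = 0.  So z_0 = 5 is a root, |z_0| = 5.
Divide out the factor (1 - 0.2 z) = (1 - z/z0) (since 1/z0 = 0.2):
  P(z) = (1 - 0.2 z)(1 + (0.4) z + (0.18) z^2)
  [check: z-coef 0.4 - (0.2) = 0.2; z^2-coef 0.18 - (0.2)(0.4) = 0.1; z^3-coef -(0.2)(0.18) = -0.036.]
Remaining roots from the quadratic factor 1 + (0.4) z + (0.18) z^2:
  Set 1 + (0.4) z + (0.18) z^2 = 0, i.e. a z^2 + b z + c = 0 with a = 0.18, b = 0.4, c = 1.
  Discriminant D = b^2 - 4ac = (0.4)^2 - 4*(0.18)*1 = 0.16 - (0.72) = -0.56.
  D < 0, so the roots are the complex-conjugate pair z = (-b +/- i sqrt(-D)) / (2a) = -1.1111 +/- 2.0787i.
  For a conjugate pair |z|^2 = z * conj(z) = (product of roots) = c/a = 1/(0.18) = 5.555556, so |z| = sqrt(5.555556) = 2.357 for both roots.
Moduli of all roots: 5.0000, 2.3570, 2.3570.
All moduli strictly greater than 1? Yes.
Verdict: Stationary.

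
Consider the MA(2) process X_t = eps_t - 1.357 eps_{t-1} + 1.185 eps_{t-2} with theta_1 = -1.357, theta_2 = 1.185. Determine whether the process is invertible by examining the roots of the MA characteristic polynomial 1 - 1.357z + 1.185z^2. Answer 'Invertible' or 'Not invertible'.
\text{Not invertible}

The MA(q) characteristic polynomial is P(z) = 1 - 1.357z + 1.185z^2.
Invertibility requires all roots to lie outside the unit circle, i.e. |z| > 1 for every root.
Set 1 + (-1.357) z + (1.185) z^2 = 0, i.e. a z^2 + b z + c = 0 with a = 1.185, b = -1.357, c = 1.
Discriminant D = b^2 - 4ac = (-1.357)^2 - 4*(1.185)*1 = 1.841449 - (4.74) = -2.898551.
D < 0, so the roots are the complex-conjugate pair z = (-b +/- i sqrt(-D)) / (2a) = 0.5726 +/- 0.7184i.
For a conjugate pair |z|^2 = z * conj(z) = (product of roots) = c/a = 1/(1.185) = 0.843882, so |z| = sqrt(0.843882) = 0.9186 for both roots.
Moduli of all roots: 0.9186, 0.9186.
All moduli strictly greater than 1? No.
Verdict: Not invertible.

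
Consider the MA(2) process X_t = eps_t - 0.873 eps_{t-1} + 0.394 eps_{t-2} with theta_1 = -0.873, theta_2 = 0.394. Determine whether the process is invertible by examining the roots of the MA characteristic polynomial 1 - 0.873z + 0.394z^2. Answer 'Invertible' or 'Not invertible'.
\text{Invertible}

The MA(q) characteristic polynomial is P(z) = 1 - 0.873z + 0.394z^2.
Invertibility requires all roots to lie outside the unit circle, i.e. |z| > 1 for every root.
Set 1 + (-0.873) z + (0.394) z^2 = 0, i.e. a z^2 + b z + c = 0 with a = 0.394, b = -0.873, c = 1.
Discriminant D = b^2 - 4ac = (-0.873)^2 - 4*(0.394)*1 = 0.762129 - (1.576) = -0.813871.
D < 0, so the roots are the complex-conjugate pair z = (-b +/- i sqrt(-D)) / (2a) = 1.1079 +/- 1.1449i.
For a conjugate pair |z|^2 = z * conj(z) = (product of roots) = c/a = 1/(0.394) = 2.538071, so |z| = sqrt(2.538071) = 1.5931 for both roots.
Moduli of all roots: 1.5931, 1.5931.
All moduli strictly greater than 1? Yes.
Verdict: Invertible.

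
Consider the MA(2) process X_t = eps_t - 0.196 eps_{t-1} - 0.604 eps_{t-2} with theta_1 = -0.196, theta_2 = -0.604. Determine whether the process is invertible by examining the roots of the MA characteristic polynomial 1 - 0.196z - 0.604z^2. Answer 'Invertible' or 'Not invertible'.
\text{Invertible}

The MA(q) characteristic polynomial is P(z) = 1 - 0.196z - 0.604z^2.
Invertibility requires all roots to lie outside the unit circle, i.e. |z| > 1 for every root.
Set 1 + (-0.196) z + (-0.604) z^2 = 0, i.e. a z^2 + b z + c = 0 with a = -0.604, b = -0.196, c = 1.
Discriminant D = b^2 - 4ac = (-0.196)^2 - 4*(-0.604)*1 = 0.038416 - (-2.416) = 2.454416.
D >= 0, so the roots are real: z = (-b +/- sqrt(D)) / (2a) = (0.196 +/- 1.566658) / (-1.208).
  z_1 = (0.196 + 1.566658) / (-1.208) = -1.4592,   |z_1| = 1.4592.
  z_2 = (0.196 - 1.566658) / (-1.208) = 1.1347,   |z_2| = 1.1347.
Moduli of all roots: 1.4592, 1.1347.
All moduli strictly greater than 1? Yes.
Verdict: Invertible.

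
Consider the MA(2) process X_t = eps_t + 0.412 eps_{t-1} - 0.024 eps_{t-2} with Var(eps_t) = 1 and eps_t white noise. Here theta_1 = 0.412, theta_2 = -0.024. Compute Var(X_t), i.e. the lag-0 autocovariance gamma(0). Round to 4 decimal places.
\gamma(0) = 1.1703

For an MA(q) process X_t = eps_t + sum_i theta_i eps_{t-i} with
Var(eps_t) = sigma^2, the variance is
  gamma(0) = sigma^2 * (1 + sum_i theta_i^2).
  sum_i theta_i^2 = (0.412)^2 + (-0.024)^2 = 0.169744 + 0.000576 = 0.17032.
  gamma(0) = 1 * (1 + 0.17032) = 1 * 1.17032 = 1.17032, which rounds to 1.1703.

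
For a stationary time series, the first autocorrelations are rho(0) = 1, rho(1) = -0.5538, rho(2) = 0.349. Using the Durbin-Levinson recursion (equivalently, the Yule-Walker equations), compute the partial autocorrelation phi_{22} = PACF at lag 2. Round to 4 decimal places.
\phi_{22} = 0.0610

The PACF at lag k is phi_{kk}, the last component of the solution
to the Yule-Walker system G_k phi = r_k where
  (G_k)_{ij} = rho(|i - j|), (r_k)_i = rho(i), i,j = 1..k.
Equivalently, Durbin-Levinson gives phi_{kk} iteratively:
  phi_{11} = rho(1)
  phi_{kk} = [rho(k) - sum_{j=1..k-1} phi_{k-1,j} rho(k-j)]
            / [1 - sum_{j=1..k-1} phi_{k-1,j} rho(j)],
  phi_{k,j} = phi_{k-1,j} - phi_{kk} phi_{k-1,k-j},  j = 1..k-1.
Step k = 1:
  phi_11 = rho(1) = -0.5538.
Step k = 2:
  phi_22 = [rho(2) - phi_11 rho(1)] / [1 - phi_11 rho(1)] = [0.349 - (-0.5538)(-0.5538)] / [1 - (-0.5538)(-0.5538)]
         = 0.04230556 / 0.69330556 = 0.061.
Therefore phi_{22} = 0.0610.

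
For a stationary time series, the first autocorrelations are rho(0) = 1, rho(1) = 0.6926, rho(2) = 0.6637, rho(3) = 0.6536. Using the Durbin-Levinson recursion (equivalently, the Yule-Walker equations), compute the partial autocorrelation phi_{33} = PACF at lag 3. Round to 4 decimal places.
\phi_{33} = 0.2450

The PACF at lag k is phi_{kk}, the last component of the solution
to the Yule-Walker system G_k phi = r_k where
  (G_k)_{ij} = rho(|i - j|), (r_k)_i = rho(i), i,j = 1..k.
Equivalently, Durbin-Levinson gives phi_{kk} iteratively:
  phi_{11} = rho(1)
  phi_{kk} = [rho(k) - sum_{j=1..k-1} phi_{k-1,j} rho(k-j)]
            / [1 - sum_{j=1..k-1} phi_{k-1,j} rho(j)],
  phi_{k,j} = phi_{k-1,j} - phi_{kk} phi_{k-1,k-j},  j = 1..k-1.
Step k = 1:
  phi_11 = rho(1) = 0.6926.
Step k = 2:
  phi_22 = [rho(2) - phi_11 rho(1)] / [1 - phi_11 rho(1)] = [0.6637 - (0.6926)(0.6926)] / [1 - (0.6926)(0.6926)]
         = 0.18400524 / 0.52030524 = 0.353649.
  Update: phi_21 = phi_11 - phi_22 phi_11 = 0.6926 - (0.353649)(0.6926) = 0.447663.
Step k = 3:
  phi_33 = [rho(3) - phi_21 rho(2) - phi_22 rho(1)] / [1 - phi_21 rho(1) - phi_22 rho(2)]
    numerator   = 0.6536 - (0.447663)(0.6637) - (0.353649)(0.6926) = 0.11154905
    denominator = 1 - (0.447663)(0.6926) - (0.353649)(0.6637) = 0.45523204
  phi_33 = 0.11154905 / 0.45523204 = 0.245.
Therefore phi_{33} = 0.2450.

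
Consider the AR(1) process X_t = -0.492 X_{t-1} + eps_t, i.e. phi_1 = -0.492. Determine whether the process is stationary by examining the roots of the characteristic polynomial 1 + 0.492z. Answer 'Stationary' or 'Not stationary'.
\text{Stationary}

The AR(p) characteristic polynomial is P(z) = 1 + 0.492z.
Stationarity requires all roots to lie outside the unit circle, i.e. |z| > 1 for every root.
This is linear in z: 1 + (0.492) z = 0  =>  z = -1/(0.492) = -2.03252,  |z| = 2.03252.
Moduli of all roots: 2.0325.
All moduli strictly greater than 1? Yes.
Verdict: Stationary.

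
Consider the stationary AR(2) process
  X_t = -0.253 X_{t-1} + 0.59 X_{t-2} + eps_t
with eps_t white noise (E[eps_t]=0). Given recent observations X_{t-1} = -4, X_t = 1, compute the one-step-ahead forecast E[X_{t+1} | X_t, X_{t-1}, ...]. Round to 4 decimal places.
E[X_{t+1} \mid \mathcal F_t] = -2.6130

For an AR(p) model X_t = c + sum_i phi_i X_{t-i} + eps_t, the
one-step-ahead conditional mean is
  E[X_{t+1} | X_t, ...] = c + sum_i phi_i X_{t+1-i}.
Substitute known values:
  E[X_{t+1} | ...] = (-0.253) * (1) + (0.59) * (-4)
                   = -2.6130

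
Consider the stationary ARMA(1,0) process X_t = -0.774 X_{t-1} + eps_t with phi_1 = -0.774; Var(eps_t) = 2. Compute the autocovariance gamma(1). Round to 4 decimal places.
\gamma(1) = -3.8611

Multiply the model equation by X_{t-k} and take expectations. With theta_0 = psi_0 = 1 and psi_j the MA(infinity) weights, this gives
  gamma(k) - sum_i phi_i gamma(k-i) = c_k,
  c_k = sigma^2 * sum_{j=k..q} theta_j psi_{j-k}   (c_k = 0 for k > q),
using gamma(-m) = gamma(m).
Pure AR (q = 0): c_0 = sigma^2 = 2, c_k = 0 for k >= 1.
Equations for k = 0 and k = 1 (AR order 1):
  gamma(0) = phi_1 gamma(1) + c_0
  gamma(1) = phi_1 gamma(0) + c_1
Substituting the second into the first: gamma(0) (1 - phi_1^2) = c_0 + phi_1 c_1, so
  gamma(0) = c_0 / (1 - phi_1^2) = 2 / (1 - (-0.774)^2) = 2 / 0.400924 = 4.988477.
  gamma(1) = phi_1 gamma(0) = (-0.774)(4.988477) = -3.861081.
Therefore gamma(1) = -3.8611 (to 4 decimal places).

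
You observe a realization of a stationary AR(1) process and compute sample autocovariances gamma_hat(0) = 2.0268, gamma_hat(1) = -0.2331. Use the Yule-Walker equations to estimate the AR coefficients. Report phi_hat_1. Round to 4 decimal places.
\hat\phi_{1} = -0.1150

The Yule-Walker equations for an AR(p) process read, in matrix form,
  Gamma_p phi = r_p,   with   (Gamma_p)_{ij} = gamma(|i - j|),
                       (r_p)_i = gamma(i),   i,j = 1..p.
Substitute the sample gammas (Toeplitz matrix and right-hand side of size 1):
  Gamma_p = [[2.0268]]
  r_p     = [-0.2331]
With p = 1 this is the single equation gamma(0) phi_1 = gamma(1):
  phi_hat_1 = gamma(1) / gamma(0) = -0.2331 / 2.0268 = -0.1150.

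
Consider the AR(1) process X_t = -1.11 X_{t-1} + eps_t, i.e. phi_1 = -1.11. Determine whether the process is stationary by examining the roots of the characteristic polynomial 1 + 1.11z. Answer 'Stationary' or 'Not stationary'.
\text{Not stationary}

The AR(p) characteristic polynomial is P(z) = 1 + 1.11z.
Stationarity requires all roots to lie outside the unit circle, i.e. |z| > 1 for every root.
This is linear in z: 1 + (1.11) z = 0  =>  z = -1/(1.11) = -0.900901,  |z| = 0.900901.
Moduli of all roots: 0.9009.
All moduli strictly greater than 1? No.
Verdict: Not stationary.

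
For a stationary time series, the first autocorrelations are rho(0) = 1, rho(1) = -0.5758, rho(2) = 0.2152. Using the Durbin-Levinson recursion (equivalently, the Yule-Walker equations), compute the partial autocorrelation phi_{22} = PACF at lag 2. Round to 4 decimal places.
\phi_{22} = -0.1741

The PACF at lag k is phi_{kk}, the last component of the solution
to the Yule-Walker system G_k phi = r_k where
  (G_k)_{ij} = rho(|i - j|), (r_k)_i = rho(i), i,j = 1..k.
Equivalently, Durbin-Levinson gives phi_{kk} iteratively:
  phi_{11} = rho(1)
  phi_{kk} = [rho(k) - sum_{j=1..k-1} phi_{k-1,j} rho(k-j)]
            / [1 - sum_{j=1..k-1} phi_{k-1,j} rho(j)],
  phi_{k,j} = phi_{k-1,j} - phi_{kk} phi_{k-1,k-j},  j = 1..k-1.
Step k = 1:
  phi_11 = rho(1) = -0.5758.
Step k = 2:
  phi_22 = [rho(2) - phi_11 rho(1)] / [1 - phi_11 rho(1)] = [0.2152 - (-0.5758)(-0.5758)] / [1 - (-0.5758)(-0.5758)]
         = -0.11634564 / 0.66845436 = -0.1741.
Therefore phi_{22} = -0.1741.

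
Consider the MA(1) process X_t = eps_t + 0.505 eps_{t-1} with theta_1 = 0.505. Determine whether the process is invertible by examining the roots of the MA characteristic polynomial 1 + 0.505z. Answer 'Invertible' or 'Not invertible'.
\text{Invertible}

The MA(q) characteristic polynomial is P(z) = 1 + 0.505z.
Invertibility requires all roots to lie outside the unit circle, i.e. |z| > 1 for every root.
This is linear in z: 1 + (0.505) z = 0  =>  z = -1/(0.505) = -1.980198,  |z| = 1.980198.
Moduli of all roots: 1.9802.
All moduli strictly greater than 1? Yes.
Verdict: Invertible.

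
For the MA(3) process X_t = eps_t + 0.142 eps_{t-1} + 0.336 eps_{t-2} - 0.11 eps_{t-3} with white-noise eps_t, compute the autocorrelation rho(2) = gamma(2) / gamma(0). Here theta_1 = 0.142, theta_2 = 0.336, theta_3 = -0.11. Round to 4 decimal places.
\rho(2) = 0.2798

For an MA(q) process with theta_0 = 1, the autocovariance is
  gamma(k) = sigma^2 * sum_{i=0..q-k} theta_i * theta_{i+k},
and rho(k) = gamma(k) / gamma(0). Sigma^2 cancels.
  numerator   = (1)*(0.336) + (0.142)*(-0.11) = 0.32038.
  denominator = (1)^2 + (0.142)^2 + (0.336)^2 + (-0.11)^2 = 1.14516.
  rho(2) = 0.32038 / 1.14516 = 0.2798.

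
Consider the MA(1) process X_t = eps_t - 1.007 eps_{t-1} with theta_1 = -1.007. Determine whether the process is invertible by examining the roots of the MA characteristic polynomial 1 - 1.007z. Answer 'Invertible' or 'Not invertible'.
\text{Not invertible}

The MA(q) characteristic polynomial is P(z) = 1 - 1.007z.
Invertibility requires all roots to lie outside the unit circle, i.e. |z| > 1 for every root.
This is linear in z: 1 + (-1.007) z = 0  =>  z = -1/(-1.007) = 0.993049,  |z| = 0.993049.
Moduli of all roots: 0.9930.
All moduli strictly greater than 1? No.
Verdict: Not invertible.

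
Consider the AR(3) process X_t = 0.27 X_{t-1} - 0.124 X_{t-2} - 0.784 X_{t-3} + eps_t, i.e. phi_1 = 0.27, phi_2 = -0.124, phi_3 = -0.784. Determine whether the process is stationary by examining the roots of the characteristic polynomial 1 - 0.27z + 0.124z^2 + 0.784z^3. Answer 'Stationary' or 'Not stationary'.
\text{Stationary}

The AR(p) characteristic polynomial is P(z) = 1 - 0.27z + 0.124z^2 + 0.784z^3.
Stationarity requires all roots to lie outside the unit circle, i.e. |z| > 1 for every root.
Degree 3: look for a simple real root z0 first, then factor out (1 - z/z0) and solve the remaining quadratic.
Testing z0 = -1.25: P(-1.25) = 1 + (-0.27)(-1.25) + (0.124)(-1.25)^2 + (0.784)(-1.25)^3
  = 1 + (0.3375) + (0.19375) + (-1.53125) = 0.  So z_0 = -1.25 is a root, |z_0| = 1.25.
Divide out the factor (1 + 0.8 z) = (1 - z/z0) (since 1/z0 = -0.8):
  P(z) = (1 + 0.8 z)(1 + (-1.07) z + (0.98) z^2)
  [check: z-coef -1.07 - (-0.8) = -0.27; z^2-coef 0.98 - (-0.8)(-1.07) = 0.124; z^3-coef -(-0.8)(0.98) = 0.784.]
Remaining roots from the quadratic factor 1 + (-1.07) z + (0.98) z^2:
  Set 1 + (-1.07) z + (0.98) z^2 = 0, i.e. a z^2 + b z + c = 0 with a = 0.98, b = -1.07, c = 1.
  Discriminant D = b^2 - 4ac = (-1.07)^2 - 4*(0.98)*1 = 1.1449 - (3.92) = -2.7751.
  D < 0, so the roots are the complex-conjugate pair z = (-b +/- i sqrt(-D)) / (2a) = 0.5459 +/- 0.8499i.
  For a conjugate pair |z|^2 = z * conj(z) = (product of roots) = c/a = 1/(0.98) = 1.020408, so |z| = sqrt(1.020408) = 1.0102 for both roots.
Moduli of all roots: 1.2500, 1.0102, 1.0102.
All moduli strictly greater than 1? Yes.
Verdict: Stationary.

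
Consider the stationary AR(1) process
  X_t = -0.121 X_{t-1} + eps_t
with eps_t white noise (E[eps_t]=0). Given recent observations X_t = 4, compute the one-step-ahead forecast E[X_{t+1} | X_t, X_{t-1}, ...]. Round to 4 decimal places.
E[X_{t+1} \mid \mathcal F_t] = -0.4840

For an AR(p) model X_t = c + sum_i phi_i X_{t-i} + eps_t, the
one-step-ahead conditional mean is
  E[X_{t+1} | X_t, ...] = c + sum_i phi_i X_{t+1-i}.
Substitute known values:
  E[X_{t+1} | ...] = (-0.121) * (4)
                   = -0.4840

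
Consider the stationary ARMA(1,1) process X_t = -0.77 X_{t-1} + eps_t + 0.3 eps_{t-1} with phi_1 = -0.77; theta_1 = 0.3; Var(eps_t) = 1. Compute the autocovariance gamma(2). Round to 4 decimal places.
\gamma(2) = 0.6836

Multiply the model equation by X_{t-k} and take expectations. With theta_0 = psi_0 = 1 and psi_j the MA(infinity) weights, this gives
  gamma(k) - sum_i phi_i gamma(k-i) = c_k,
  c_k = sigma^2 * sum_{j=k..q} theta_j psi_{j-k}   (c_k = 0 for k > q),
using gamma(-m) = gamma(m).
psi-weights needed (psi_j = theta_j + sum_i phi_i psi_{j-i}):
  psi_1 = theta_1 + phi_1 = 0.3 + (-0.77) = -0.47
Right-hand sides:
  c_0 = sigma^2 (1 + theta_1 psi_1) = 1 * (1 + (0.3)(-0.47)) = 1 * 0.859 = 0.859
  c_1 = sigma^2 theta_1 = 1 * (0.3) = 0.3
  c_2 = 0
Equations for k = 0 and k = 1 (AR order 1):
  gamma(0) = phi_1 gamma(1) + c_0
  gamma(1) = phi_1 gamma(0) + c_1
Substituting the second into the first: gamma(0) (1 - phi_1^2) = c_0 + phi_1 c_1, so
  gamma(0) = (c_0 + phi_1 c_1) / (1 - phi_1^2) = (0.859 + (-0.77)(0.3)) / (1 - (-0.77)^2) = 0.628 / 0.4071 = 1.542619.
  gamma(1) = phi_1 gamma(0) + c_1 = (-0.77)(1.542619) + (0.3) = -0.887816.
For k = 2 (> q): gamma(2) = phi_1 gamma(1) = (-0.77)(-0.887816) = 0.683619.
Therefore gamma(2) = 0.6836 (to 4 decimal places).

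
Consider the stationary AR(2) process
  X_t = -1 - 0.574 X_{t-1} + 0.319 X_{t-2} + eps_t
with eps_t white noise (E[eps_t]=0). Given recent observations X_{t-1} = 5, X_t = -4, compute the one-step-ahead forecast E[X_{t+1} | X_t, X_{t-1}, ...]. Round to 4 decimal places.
E[X_{t+1} \mid \mathcal F_t] = 2.8910

For an AR(p) model X_t = c + sum_i phi_i X_{t-i} + eps_t, the
one-step-ahead conditional mean is
  E[X_{t+1} | X_t, ...] = c + sum_i phi_i X_{t+1-i}.
Substitute known values:
  E[X_{t+1} | ...] = -1 + (-0.574) * (-4) + (0.319) * (5)
                   = 2.8910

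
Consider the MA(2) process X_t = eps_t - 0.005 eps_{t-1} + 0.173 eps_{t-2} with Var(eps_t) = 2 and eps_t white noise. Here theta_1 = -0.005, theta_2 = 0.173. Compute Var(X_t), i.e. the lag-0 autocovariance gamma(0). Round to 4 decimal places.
\gamma(0) = 2.0599

For an MA(q) process X_t = eps_t + sum_i theta_i eps_{t-i} with
Var(eps_t) = sigma^2, the variance is
  gamma(0) = sigma^2 * (1 + sum_i theta_i^2).
  sum_i theta_i^2 = (-0.005)^2 + (0.173)^2 = 0.000025 + 0.029929 = 0.029954.
  gamma(0) = 2 * (1 + 0.029954) = 2 * 1.029954 = 2.059908, which rounds to 2.0599.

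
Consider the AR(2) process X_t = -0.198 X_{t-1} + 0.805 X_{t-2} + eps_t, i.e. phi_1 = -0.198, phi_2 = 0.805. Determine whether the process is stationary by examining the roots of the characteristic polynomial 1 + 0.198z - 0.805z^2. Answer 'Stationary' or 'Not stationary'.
\text{Not stationary}

The AR(p) characteristic polynomial is P(z) = 1 + 0.198z - 0.805z^2.
Stationarity requires all roots to lie outside the unit circle, i.e. |z| > 1 for every root.
Set 1 + (0.198) z + (-0.805) z^2 = 0, i.e. a z^2 + b z + c = 0 with a = -0.805, b = 0.198, c = 1.
Discriminant D = b^2 - 4ac = (0.198)^2 - 4*(-0.805)*1 = 0.039204 - (-3.22) = 3.259204.
D >= 0, so the roots are real: z = (-b +/- sqrt(D)) / (2a) = (-0.198 +/- 1.805327) / (-1.61).
  z_1 = (-0.198 + 1.805327) / (-1.61) = -0.9983,   |z_1| = 0.9983.
  z_2 = (-0.198 - 1.805327) / (-1.61) = 1.2443,   |z_2| = 1.2443.
Moduli of all roots: 0.9983, 1.2443.
All moduli strictly greater than 1? No.
Verdict: Not stationary.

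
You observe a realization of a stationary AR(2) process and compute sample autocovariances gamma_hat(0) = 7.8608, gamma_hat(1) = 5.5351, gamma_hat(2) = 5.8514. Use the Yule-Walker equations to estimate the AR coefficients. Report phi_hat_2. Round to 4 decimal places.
\hat\phi_{2} = 0.4930

The Yule-Walker equations for an AR(p) process read, in matrix form,
  Gamma_p phi = r_p,   with   (Gamma_p)_{ij} = gamma(|i - j|),
                       (r_p)_i = gamma(i),   i,j = 1..p.
Substitute the sample gammas (Toeplitz matrix and right-hand side of size 2):
  Gamma_p = [[7.8608, 5.5351], [5.5351, 7.8608]]
  r_p     = [5.5351, 5.8514]
Written out:
  7.8608 phi_1 + 5.5351 phi_2 = 5.5351
  5.5351 phi_1 + 7.8608 phi_2 = 5.8514
Solve by Cramer's rule:
  det = gamma(0)^2 - gamma(1)^2 = (7.8608)^2 - (5.5351)^2 = 61.79217664 - 30.63733201 = 31.15484463
  phi_hat_1 = [gamma(1) gamma(0) - gamma(1) gamma(2)] / det = [(5.5351)(7.8608) - (5.5351)(5.8514)] / 31.15484463 = 11.12222994 / 31.15484463 = 0.357
  phi_hat_2 = [gamma(0) gamma(2) - gamma(1)^2] / det = [(7.8608)(5.8514) - (5.5351)^2] / 31.15484463 = 15.35935311 / 31.15484463 = 0.493
So phi_hat = [0.3570, 0.4930].
Therefore phi_hat_2 = 0.4930.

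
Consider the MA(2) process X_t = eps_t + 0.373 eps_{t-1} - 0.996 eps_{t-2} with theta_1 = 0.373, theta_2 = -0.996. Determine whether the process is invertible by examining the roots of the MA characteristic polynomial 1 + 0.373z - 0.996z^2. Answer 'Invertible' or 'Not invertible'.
\text{Not invertible}

The MA(q) characteristic polynomial is P(z) = 1 + 0.373z - 0.996z^2.
Invertibility requires all roots to lie outside the unit circle, i.e. |z| > 1 for every root.
Set 1 + (0.373) z + (-0.996) z^2 = 0, i.e. a z^2 + b z + c = 0 with a = -0.996, b = 0.373, c = 1.
Discriminant D = b^2 - 4ac = (0.373)^2 - 4*(-0.996)*1 = 0.139129 - (-3.984) = 4.123129.
D >= 0, so the roots are real: z = (-b +/- sqrt(D)) / (2a) = (-0.373 +/- 2.030549) / (-1.992).
  z_1 = (-0.373 + 2.030549) / (-1.992) = -0.8321,   |z_1| = 0.8321.
  z_2 = (-0.373 - 2.030549) / (-1.992) = 1.2066,   |z_2| = 1.2066.
Moduli of all roots: 0.8321, 1.2066.
All moduli strictly greater than 1? No.
Verdict: Not invertible.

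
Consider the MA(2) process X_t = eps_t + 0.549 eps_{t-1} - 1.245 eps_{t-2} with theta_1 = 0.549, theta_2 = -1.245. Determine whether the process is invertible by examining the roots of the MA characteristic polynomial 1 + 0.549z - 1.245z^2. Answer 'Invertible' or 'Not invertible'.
\text{Not invertible}

The MA(q) characteristic polynomial is P(z) = 1 + 0.549z - 1.245z^2.
Invertibility requires all roots to lie outside the unit circle, i.e. |z| > 1 for every root.
Set 1 + (0.549) z + (-1.245) z^2 = 0, i.e. a z^2 + b z + c = 0 with a = -1.245, b = 0.549, c = 1.
Discriminant D = b^2 - 4ac = (0.549)^2 - 4*(-1.245)*1 = 0.301401 - (-4.98) = 5.281401.
D >= 0, so the roots are real: z = (-b +/- sqrt(D)) / (2a) = (-0.549 +/- 2.29813) / (-2.49).
  z_1 = (-0.549 + 2.29813) / (-2.49) = -0.7025,   |z_1| = 0.7025.
  z_2 = (-0.549 - 2.29813) / (-2.49) = 1.1434,   |z_2| = 1.1434.
Moduli of all roots: 0.7025, 1.1434.
All moduli strictly greater than 1? No.
Verdict: Not invertible.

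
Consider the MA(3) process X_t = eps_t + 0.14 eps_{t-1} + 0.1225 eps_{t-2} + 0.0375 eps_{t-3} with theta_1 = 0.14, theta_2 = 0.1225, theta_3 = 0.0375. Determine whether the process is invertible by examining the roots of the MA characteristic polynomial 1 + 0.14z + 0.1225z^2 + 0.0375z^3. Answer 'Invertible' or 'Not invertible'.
\text{Invertible}

The MA(q) characteristic polynomial is P(z) = 1 + 0.14z + 0.1225z^2 + 0.0375z^3.
Invertibility requires all roots to lie outside the unit circle, i.e. |z| > 1 for every root.
Degree 3: look for a simple real root z0 first, then factor out (1 - z/z0) and solve the remaining quadratic.
Testing z0 = -4: P(-4) = 1 + (0.14)(-4) + (0.1225)(-4)^2 + (0.0375)(-4)^3
  = 1 + (-0.56) + (1.96) + (-2.4) = 0.  So z_0 = -4 is a root, |z_0| = 4.
Divide out the factor (1 + 0.25 z) = (1 - z/z0) (since 1/z0 = -0.25):
  P(z) = (1 + 0.25 z)(1 + (-0.11) z + (0.15) z^2)
  [check: z-coef -0.11 - (-0.25) = 0.14; z^2-coef 0.15 - (-0.25)(-0.11) = 0.1225; z^3-coef -(-0.25)(0.15) = 0.0375.]
Remaining roots from the quadratic factor 1 + (-0.11) z + (0.15) z^2:
  Set 1 + (-0.11) z + (0.15) z^2 = 0, i.e. a z^2 + b z + c = 0 with a = 0.15, b = -0.11, c = 1.
  Discriminant D = b^2 - 4ac = (-0.11)^2 - 4*(0.15)*1 = 0.0121 - (0.6) = -0.5879.
  D < 0, so the roots are the complex-conjugate pair z = (-b +/- i sqrt(-D)) / (2a) = 0.3667 +/- 2.5558i.
  For a conjugate pair |z|^2 = z * conj(z) = (product of roots) = c/a = 1/(0.15) = 6.666667, so |z| = sqrt(6.666667) = 2.582 for both roots.
Moduli of all roots: 4.0000, 2.5820, 2.5820.
All moduli strictly greater than 1? Yes.
Verdict: Invertible.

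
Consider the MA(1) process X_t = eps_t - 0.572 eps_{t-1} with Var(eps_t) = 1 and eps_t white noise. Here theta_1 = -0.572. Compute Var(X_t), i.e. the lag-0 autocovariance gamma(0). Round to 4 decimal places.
\gamma(0) = 1.3272

For an MA(q) process X_t = eps_t + sum_i theta_i eps_{t-i} with
Var(eps_t) = sigma^2, the variance is
  gamma(0) = sigma^2 * (1 + sum_i theta_i^2).
  sum_i theta_i^2 = (-0.572)^2 = 0.327184.
  gamma(0) = 1 * (1 + 0.327184) = 1 * 1.327184 = 1.327184, which rounds to 1.3272.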